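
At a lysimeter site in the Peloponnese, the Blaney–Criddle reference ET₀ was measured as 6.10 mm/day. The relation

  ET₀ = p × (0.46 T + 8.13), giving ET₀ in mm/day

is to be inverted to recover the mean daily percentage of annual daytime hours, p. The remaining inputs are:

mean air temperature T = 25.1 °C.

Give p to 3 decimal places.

0.310

p = ET₀ / (0.46 T + 8.13) = 6.10 / (0.46 × 25.1 + 8.13) = 6.10 / 19.676 = 0.3100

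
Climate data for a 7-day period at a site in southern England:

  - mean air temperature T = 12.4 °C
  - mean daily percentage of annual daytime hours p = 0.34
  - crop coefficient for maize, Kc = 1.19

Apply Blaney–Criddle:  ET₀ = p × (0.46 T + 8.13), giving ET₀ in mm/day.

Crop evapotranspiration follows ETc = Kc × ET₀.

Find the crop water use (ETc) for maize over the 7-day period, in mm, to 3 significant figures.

39.2 mm

ET₀ = 0.34 × (0.46 × 12.4 + 8.13) = 0.34 × 13.834 = 4.7036 mm/d
ETc = Kc × ET₀ = 1.19 × 4.7036 = 5.5973 mm/d
Over 7 days: 5.5973 × 7 = 39.181 mm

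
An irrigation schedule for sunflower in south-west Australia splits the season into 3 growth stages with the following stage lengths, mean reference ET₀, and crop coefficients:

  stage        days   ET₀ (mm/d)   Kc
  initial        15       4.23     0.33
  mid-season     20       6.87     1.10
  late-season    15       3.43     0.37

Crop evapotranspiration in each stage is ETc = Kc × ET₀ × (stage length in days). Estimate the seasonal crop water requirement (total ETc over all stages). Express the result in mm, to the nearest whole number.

initial: 0.33 × 4.23 × 15 = 20.94 mm
mid-season: 1.10 × 6.87 × 20 = 151.14 mm
late-season: 0.37 × 3.43 × 15 = 19.04 mm
Seasonal total = 191.12 mm

191 mm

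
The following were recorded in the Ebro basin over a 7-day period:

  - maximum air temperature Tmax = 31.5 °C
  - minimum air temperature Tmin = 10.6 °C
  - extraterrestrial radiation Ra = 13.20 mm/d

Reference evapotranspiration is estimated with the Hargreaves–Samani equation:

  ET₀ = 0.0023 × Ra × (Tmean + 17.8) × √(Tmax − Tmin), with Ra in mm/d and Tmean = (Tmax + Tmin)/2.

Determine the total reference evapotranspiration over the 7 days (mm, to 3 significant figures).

37.7 mm

Tmean = (31.5 + 10.6)/2 = 21.05 °C
ET₀ = 0.0023 × 13.20 × (21.05 + 17.8) × √20.9 = 0.0023 × 13.20 × 38.85 × 4.5717 = 5.3923 mm/d
Over 7 days: 5.3923 × 7 = 37.746 mm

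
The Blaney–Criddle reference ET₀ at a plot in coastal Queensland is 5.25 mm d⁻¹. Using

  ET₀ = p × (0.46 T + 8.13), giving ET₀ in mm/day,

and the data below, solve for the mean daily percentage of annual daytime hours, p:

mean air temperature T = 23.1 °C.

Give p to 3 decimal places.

p = ET₀ / (0.46 T + 8.13) = 5.25 / (0.46 × 23.1 + 8.13) = 5.25 / 18.756 = 0.2799

0.280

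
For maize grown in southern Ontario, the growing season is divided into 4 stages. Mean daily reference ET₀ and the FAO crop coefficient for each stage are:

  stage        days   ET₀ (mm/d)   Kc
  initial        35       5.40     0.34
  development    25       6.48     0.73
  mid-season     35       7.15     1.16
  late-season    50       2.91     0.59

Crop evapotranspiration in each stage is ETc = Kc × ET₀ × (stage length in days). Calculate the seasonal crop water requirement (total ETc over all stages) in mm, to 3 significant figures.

559 mm

initial: 0.34 × 5.40 × 35 = 64.26 mm
development: 0.73 × 6.48 × 25 = 118.26 mm
mid-season: 1.16 × 7.15 × 35 = 290.29 mm
late-season: 0.59 × 2.91 × 50 = 85.85 mm
Seasonal total = 558.66 mm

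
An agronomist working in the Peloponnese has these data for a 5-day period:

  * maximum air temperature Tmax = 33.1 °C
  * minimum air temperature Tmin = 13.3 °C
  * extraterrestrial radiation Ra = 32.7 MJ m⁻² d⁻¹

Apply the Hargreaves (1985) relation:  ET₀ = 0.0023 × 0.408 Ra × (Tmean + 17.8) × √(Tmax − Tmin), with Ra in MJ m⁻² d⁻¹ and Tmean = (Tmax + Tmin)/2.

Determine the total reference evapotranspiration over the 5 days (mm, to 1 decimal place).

28.0 mm

Tmean = (33.1 + 13.3)/2 = 23.20 °C
0.408 Ra = 0.408 × 32.7 = 13.3416 mm/d equivalent
ET₀ = 0.0023 × 13.3416 × (23.20 + 17.8) × √19.8 = 0.0023 × 13.3416 × 41.00 × 4.4497 = 5.5982 mm/d
Over 5 days: 5.5982 × 5 = 27.991 mm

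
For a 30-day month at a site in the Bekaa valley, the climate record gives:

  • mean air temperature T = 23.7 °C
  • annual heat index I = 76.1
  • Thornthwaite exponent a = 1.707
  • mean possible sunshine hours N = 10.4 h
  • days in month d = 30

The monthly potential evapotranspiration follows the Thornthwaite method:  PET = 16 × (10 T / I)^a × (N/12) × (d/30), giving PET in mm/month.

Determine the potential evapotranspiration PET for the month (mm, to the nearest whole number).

96 mm

10T/I = 10 × 23.7 / 76.1 = 3.1143
(10T/I)^a = 3.1143^1.707 = 6.9529
Uncorrected PET = 16 × 6.9529 = 111.246 mm
Correction = (N/12)(d/30) = (10.4/12)(30/30) = 0.8667
PET = 111.246 × 0.8667 = 96.417 mm/month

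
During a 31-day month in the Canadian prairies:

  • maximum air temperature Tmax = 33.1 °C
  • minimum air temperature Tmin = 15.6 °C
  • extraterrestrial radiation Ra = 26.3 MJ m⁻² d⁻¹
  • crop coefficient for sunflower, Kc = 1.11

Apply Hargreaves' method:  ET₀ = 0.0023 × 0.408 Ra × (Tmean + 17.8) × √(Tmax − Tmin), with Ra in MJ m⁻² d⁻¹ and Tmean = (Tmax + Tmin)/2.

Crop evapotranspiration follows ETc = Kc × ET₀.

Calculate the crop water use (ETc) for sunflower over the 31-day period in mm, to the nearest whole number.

150 mm

Tmean = (33.1 + 15.6)/2 = 24.35 °C
0.408 Ra = 0.408 × 26.3 = 10.7304 mm/d equivalent
ET₀ = 0.0023 × 10.7304 × (24.35 + 17.8) × √17.5 = 0.0023 × 10.7304 × 42.15 × 4.1833 = 4.3517 mm/d
ETc = Kc × ET₀ = 1.11 × 4.3517 = 4.8304 mm/d
Over 31 days: 4.8304 × 31 = 149.742 mm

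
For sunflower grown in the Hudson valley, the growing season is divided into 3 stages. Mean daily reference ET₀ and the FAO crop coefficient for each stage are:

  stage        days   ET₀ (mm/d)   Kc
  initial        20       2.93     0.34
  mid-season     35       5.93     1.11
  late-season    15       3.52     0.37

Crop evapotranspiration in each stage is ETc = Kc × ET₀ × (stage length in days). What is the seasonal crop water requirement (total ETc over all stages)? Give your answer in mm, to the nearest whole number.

270 mm

initial: 0.34 × 2.93 × 20 = 19.92 mm
mid-season: 1.11 × 5.93 × 35 = 230.38 mm
late-season: 0.37 × 3.52 × 15 = 19.54 mm
Seasonal total = 269.84 mm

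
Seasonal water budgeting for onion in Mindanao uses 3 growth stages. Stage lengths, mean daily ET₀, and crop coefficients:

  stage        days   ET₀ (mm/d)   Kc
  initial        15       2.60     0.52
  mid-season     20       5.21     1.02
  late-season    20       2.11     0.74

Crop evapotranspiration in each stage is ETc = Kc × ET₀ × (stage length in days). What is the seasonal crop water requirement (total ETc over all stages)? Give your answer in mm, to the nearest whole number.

initial: 0.52 × 2.60 × 15 = 20.28 mm
mid-season: 1.02 × 5.21 × 20 = 106.28 mm
late-season: 0.74 × 2.11 × 20 = 31.23 mm
Seasonal total = 157.79 mm

158 mm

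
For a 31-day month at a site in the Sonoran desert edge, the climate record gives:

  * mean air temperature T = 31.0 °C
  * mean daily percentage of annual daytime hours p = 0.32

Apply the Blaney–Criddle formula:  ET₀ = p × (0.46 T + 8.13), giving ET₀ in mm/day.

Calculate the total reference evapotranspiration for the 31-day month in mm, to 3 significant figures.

ET₀ = 0.32 × (0.46 × 31.0 + 8.13) = 0.32 × 22.390 = 7.1648 mm/d
Monthly total = 7.1648 × 31 = 222.109 mm

222 mm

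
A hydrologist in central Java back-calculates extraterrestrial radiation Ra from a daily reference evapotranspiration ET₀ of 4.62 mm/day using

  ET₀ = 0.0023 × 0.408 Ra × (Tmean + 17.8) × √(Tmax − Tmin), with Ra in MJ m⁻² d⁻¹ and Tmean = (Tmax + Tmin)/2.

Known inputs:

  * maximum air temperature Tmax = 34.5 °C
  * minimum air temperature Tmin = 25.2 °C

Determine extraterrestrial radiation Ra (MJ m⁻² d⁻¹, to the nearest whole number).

34 MJ m⁻² d⁻¹

Tmean = (34.5+25.2)/2 = 29.85 °C; ΔT = 9.3
Ra = ET₀ / [0.0023 × 0.408 × (Tmean+17.8) × √ΔT]
   = 4.62 / (0.0023 × 0.408 × 47.65 × 3.0496) = 33.880 MJ m⁻² d⁻¹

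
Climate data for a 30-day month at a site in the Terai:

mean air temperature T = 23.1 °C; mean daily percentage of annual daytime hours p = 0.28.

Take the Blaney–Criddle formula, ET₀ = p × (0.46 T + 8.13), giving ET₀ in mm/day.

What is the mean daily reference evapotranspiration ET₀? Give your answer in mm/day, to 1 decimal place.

ET₀ = 0.28 × (0.46 × 23.1 + 8.13) = 0.28 × 18.756 = 5.2517 mm/d

5.3 mm/day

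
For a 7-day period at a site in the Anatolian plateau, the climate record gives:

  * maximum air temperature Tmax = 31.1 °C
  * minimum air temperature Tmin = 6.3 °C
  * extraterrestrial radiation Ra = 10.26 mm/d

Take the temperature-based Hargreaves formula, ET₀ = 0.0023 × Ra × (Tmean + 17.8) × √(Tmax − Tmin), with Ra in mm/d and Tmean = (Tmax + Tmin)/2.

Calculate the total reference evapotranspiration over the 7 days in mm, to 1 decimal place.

30.0 mm

Tmean = (31.1 + 6.3)/2 = 18.70 °C
ET₀ = 0.0023 × 10.26 × (18.70 + 17.8) × √24.8 = 0.0023 × 10.26 × 36.50 × 4.9800 = 4.2894 mm/d
Over 7 days: 4.2894 × 7 = 30.026 mm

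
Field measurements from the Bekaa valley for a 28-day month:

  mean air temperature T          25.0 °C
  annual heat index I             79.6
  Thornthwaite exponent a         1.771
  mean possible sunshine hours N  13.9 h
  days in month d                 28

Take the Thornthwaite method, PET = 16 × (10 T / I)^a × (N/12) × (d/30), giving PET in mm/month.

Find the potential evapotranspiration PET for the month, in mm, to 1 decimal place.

10T/I = 10 × 25.0 / 79.6 = 3.1407
(10T/I)^a = 3.1407^1.771 = 7.5899
Uncorrected PET = 16 × 7.5899 = 121.438 mm
Correction = (N/12)(d/30) = (13.9/12)(28/30) = 1.0811
PET = 121.438 × 1.0811 = 131.287 mm/month

131.3 mm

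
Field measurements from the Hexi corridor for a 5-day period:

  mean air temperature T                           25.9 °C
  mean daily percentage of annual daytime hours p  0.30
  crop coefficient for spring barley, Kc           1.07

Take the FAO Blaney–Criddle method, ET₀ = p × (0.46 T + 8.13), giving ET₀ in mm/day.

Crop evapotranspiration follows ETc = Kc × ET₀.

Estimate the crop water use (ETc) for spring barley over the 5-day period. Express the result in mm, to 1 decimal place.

ET₀ = 0.30 × (0.46 × 25.9 + 8.13) = 0.30 × 20.044 = 6.0132 mm/d
ETc = Kc × ET₀ = 1.07 × 6.0132 = 6.4341 mm/d
Over 5 days: 6.4341 × 5 = 32.171 mm

32.2 mm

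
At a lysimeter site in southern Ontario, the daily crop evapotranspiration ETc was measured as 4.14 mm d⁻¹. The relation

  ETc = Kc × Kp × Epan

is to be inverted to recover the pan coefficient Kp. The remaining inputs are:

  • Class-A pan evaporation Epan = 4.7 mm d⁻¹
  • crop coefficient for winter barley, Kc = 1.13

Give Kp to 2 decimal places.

ETc = Kc × Kp × Epan  ⇒  Kp = ETc / (Kc × Epan)
Kp = 4.14 / (1.13 × 4.7) = 4.14 / 5.311 = 0.7795

0.78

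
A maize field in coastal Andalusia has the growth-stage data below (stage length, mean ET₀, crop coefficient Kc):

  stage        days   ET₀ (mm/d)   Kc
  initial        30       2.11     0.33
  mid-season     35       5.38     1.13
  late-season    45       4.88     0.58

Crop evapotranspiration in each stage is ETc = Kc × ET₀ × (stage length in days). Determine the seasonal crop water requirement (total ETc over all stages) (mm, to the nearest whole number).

361 mm

initial: 0.33 × 2.11 × 30 = 20.89 mm
mid-season: 1.13 × 5.38 × 35 = 212.78 mm
late-season: 0.58 × 4.88 × 45 = 127.37 mm
Seasonal total = 361.04 mm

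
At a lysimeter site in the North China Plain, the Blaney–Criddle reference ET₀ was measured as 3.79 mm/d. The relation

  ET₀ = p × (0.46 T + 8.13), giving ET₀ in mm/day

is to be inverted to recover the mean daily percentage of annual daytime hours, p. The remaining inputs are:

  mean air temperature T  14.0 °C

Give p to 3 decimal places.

0.260

p = ET₀ / (0.46 T + 8.13) = 3.79 / (0.46 × 14.0 + 8.13) = 3.79 / 14.570 = 0.2601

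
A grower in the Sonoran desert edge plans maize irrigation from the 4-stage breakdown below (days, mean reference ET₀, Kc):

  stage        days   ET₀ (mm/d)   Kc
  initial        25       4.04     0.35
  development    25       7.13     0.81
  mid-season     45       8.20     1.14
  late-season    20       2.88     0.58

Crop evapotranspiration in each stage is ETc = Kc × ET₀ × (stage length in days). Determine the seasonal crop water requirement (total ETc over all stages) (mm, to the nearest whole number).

634 mm

initial: 0.35 × 4.04 × 25 = 35.35 mm
development: 0.81 × 7.13 × 25 = 144.38 mm
mid-season: 1.14 × 8.20 × 45 = 420.66 mm
late-season: 0.58 × 2.88 × 20 = 33.41 mm
Seasonal total = 633.80 mm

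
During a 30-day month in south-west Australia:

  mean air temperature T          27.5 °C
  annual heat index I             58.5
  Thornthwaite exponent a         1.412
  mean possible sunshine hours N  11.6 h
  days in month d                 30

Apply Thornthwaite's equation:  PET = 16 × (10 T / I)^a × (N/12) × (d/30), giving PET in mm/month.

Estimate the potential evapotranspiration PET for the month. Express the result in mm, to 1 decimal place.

137.6 mm

10T/I = 10 × 27.5 / 58.5 = 4.7009
(10T/I)^a = 4.7009^1.412 = 8.8945
Uncorrected PET = 16 × 8.8945 = 142.312 mm
Correction = (N/12)(d/30) = (11.6/12)(30/30) = 0.9667
PET = 142.312 × 0.9667 = 137.573 mm/month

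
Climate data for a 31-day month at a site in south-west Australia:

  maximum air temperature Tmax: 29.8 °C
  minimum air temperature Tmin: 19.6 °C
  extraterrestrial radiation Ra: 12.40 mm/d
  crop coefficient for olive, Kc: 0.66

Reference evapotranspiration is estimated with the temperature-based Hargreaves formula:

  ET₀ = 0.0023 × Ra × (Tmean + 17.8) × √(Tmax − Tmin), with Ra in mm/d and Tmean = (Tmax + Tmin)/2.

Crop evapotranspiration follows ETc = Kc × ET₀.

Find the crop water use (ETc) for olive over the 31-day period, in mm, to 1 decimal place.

Tmean = (29.8 + 19.6)/2 = 24.70 °C
ET₀ = 0.0023 × 12.40 × (24.70 + 17.8) × √10.2 = 0.0023 × 12.40 × 42.50 × 3.1937 = 3.8711 mm/d
ETc = Kc × ET₀ = 0.66 × 3.8711 = 2.5549 mm/d
Over 31 days: 2.5549 × 31 = 79.202 mm

79.2 mm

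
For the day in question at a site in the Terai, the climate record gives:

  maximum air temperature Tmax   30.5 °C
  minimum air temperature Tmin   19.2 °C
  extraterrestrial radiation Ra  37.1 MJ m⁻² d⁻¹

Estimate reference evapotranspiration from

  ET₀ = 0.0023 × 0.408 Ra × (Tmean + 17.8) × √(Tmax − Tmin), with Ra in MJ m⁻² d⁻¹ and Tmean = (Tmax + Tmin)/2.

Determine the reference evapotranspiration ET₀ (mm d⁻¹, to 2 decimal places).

4.99 mm d⁻¹

Tmean = (30.5 + 19.2)/2 = 24.85 °C
0.408 Ra = 0.408 × 37.1 = 15.1368 mm/d equivalent
ET₀ = 0.0023 × 15.1368 × (24.85 + 17.8) × √11.3 = 0.0023 × 15.1368 × 42.65 × 3.3615 = 4.9913 mm/d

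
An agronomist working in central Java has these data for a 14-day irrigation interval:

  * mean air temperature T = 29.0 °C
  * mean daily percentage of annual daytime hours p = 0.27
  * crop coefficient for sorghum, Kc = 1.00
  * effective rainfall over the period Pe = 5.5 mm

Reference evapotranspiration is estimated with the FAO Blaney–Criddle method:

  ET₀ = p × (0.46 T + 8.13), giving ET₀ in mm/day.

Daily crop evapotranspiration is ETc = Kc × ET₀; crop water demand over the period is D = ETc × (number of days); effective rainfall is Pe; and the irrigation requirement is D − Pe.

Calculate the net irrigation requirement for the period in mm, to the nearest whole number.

ET₀ = 0.27 × (0.46 × 29.0 + 8.13) = 0.27 × 21.470 = 5.7969 mm/d
ETc = Kc × ET₀ = 1.00 × 5.7969 = 5.7969 mm/d
Crop demand D = ETc × 14 d = 5.7969 × 14 = 81.157 mm
D − Pe = 81.157 − 5.5 = 75.657 mm

76 mm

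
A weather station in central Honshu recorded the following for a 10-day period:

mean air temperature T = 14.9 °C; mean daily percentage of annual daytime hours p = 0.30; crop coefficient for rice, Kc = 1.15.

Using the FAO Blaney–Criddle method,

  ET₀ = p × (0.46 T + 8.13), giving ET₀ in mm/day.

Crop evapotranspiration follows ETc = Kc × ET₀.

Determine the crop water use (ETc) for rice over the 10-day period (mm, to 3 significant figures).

51.7 mm

ET₀ = 0.30 × (0.46 × 14.9 + 8.13) = 0.30 × 14.984 = 4.4952 mm/d
ETc = Kc × ET₀ = 1.15 × 4.4952 = 5.1695 mm/d
Over 10 days: 5.1695 × 10 = 51.695 mm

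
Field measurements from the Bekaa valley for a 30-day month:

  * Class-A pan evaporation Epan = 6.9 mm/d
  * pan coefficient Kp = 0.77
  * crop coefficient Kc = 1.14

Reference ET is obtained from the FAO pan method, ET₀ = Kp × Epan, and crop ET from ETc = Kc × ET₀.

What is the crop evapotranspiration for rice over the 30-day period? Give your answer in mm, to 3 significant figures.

182 mm

ET₀ = 0.77 × 6.9 = 5.3130 mm/d
ETc = Kc × ET₀ = 1.14 × 5.3130 = 6.0568 mm/d
Over 30 days: 6.0568 × 30 = 181.704 mm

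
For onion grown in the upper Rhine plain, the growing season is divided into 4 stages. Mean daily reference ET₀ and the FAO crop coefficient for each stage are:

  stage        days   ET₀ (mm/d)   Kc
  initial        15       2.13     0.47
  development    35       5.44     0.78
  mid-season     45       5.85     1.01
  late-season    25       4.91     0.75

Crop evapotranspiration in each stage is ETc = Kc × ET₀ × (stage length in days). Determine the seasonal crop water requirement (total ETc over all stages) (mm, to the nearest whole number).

521 mm

initial: 0.47 × 2.13 × 15 = 15.02 mm
development: 0.78 × 5.44 × 35 = 148.51 mm
mid-season: 1.01 × 5.85 × 45 = 265.88 mm
late-season: 0.75 × 4.91 × 25 = 92.06 mm
Seasonal total = 521.47 mm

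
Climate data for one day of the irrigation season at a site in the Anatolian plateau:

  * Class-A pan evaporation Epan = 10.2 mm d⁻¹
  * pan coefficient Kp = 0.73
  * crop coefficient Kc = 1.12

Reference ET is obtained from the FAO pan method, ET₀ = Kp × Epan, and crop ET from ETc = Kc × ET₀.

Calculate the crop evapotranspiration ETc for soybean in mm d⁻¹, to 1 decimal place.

ET₀ = 0.73 × 10.2 = 7.4460 mm/d
ETc = Kc × ET₀ = 1.12 × 7.4460 = 8.3395 mm/d

8.3 mm d⁻¹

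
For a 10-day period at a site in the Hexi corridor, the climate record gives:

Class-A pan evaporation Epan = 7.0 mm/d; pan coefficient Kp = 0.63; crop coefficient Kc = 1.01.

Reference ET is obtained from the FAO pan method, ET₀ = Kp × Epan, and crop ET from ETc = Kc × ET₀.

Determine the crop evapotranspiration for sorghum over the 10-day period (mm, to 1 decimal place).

44.5 mm

ET₀ = 0.63 × 7.0 = 4.4100 mm/d
ETc = Kc × ET₀ = 1.01 × 4.4100 = 4.4541 mm/d
Over 10 days: 4.4541 × 10 = 44.541 mm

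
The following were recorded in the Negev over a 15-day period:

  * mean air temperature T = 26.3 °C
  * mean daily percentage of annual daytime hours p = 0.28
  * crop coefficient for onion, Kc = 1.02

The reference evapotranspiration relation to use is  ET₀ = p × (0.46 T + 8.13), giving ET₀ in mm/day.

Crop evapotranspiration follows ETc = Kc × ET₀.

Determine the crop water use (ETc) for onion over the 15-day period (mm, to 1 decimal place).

86.7 mm

ET₀ = 0.28 × (0.46 × 26.3 + 8.13) = 0.28 × 20.228 = 5.6638 mm/d
ETc = Kc × ET₀ = 1.02 × 5.6638 = 5.7771 mm/d
Over 15 days: 5.7771 × 15 = 86.657 mm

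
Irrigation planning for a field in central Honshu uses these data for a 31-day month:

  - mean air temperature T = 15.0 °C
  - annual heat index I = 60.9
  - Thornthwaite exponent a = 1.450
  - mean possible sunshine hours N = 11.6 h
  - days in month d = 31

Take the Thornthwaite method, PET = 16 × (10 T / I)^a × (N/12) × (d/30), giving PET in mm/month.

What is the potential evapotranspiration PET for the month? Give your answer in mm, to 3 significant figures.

10T/I = 10 × 15.0 / 60.9 = 2.4631
(10T/I)^a = 2.4631^1.450 = 3.6953
Uncorrected PET = 16 × 3.6953 = 59.125 mm
Correction = (N/12)(d/30) = (11.6/12)(31/30) = 0.9989
PET = 59.125 × 0.9989 = 59.060 mm/month

59.1 mm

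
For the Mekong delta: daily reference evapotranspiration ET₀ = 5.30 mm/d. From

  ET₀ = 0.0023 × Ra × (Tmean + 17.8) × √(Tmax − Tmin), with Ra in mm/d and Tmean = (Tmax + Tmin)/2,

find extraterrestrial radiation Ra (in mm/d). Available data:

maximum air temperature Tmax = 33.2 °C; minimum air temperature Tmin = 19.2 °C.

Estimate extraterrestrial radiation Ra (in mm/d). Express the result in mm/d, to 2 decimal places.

Tmean = 26.20 °C; √ΔT = 3.7417
Ra = ET₀ / [0.0023 × (Tmean+17.8) × √ΔT] = 5.30 / (0.0023 × 44.00 × 3.7417) = 13.997 mm/d

14.00 mm/d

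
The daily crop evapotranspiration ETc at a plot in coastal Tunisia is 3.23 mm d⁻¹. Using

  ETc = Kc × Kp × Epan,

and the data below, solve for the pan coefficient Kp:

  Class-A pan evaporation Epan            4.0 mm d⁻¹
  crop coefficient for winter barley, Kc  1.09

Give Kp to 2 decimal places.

ETc = Kc × Kp × Epan  ⇒  Kp = ETc / (Kc × Epan)
Kp = 3.23 / (1.09 × 4.0) = 3.23 / 4.360 = 0.7408

0.74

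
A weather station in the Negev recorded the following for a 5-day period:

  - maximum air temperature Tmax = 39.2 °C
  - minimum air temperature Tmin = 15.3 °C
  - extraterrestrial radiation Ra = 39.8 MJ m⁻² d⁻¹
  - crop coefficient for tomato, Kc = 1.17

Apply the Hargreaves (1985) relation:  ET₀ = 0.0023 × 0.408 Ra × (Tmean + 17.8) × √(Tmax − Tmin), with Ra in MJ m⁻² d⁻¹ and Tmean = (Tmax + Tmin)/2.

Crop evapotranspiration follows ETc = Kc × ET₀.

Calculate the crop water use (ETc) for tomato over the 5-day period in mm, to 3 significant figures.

Tmean = (39.2 + 15.3)/2 = 27.25 °C
0.408 Ra = 0.408 × 39.8 = 16.2384 mm/d equivalent
ET₀ = 0.0023 × 16.2384 × (27.25 + 17.8) × √23.9 = 0.0023 × 16.2384 × 45.05 × 4.8888 = 8.2256 mm/d
ETc = Kc × ET₀ = 1.17 × 8.2256 = 9.6240 mm/d
Over 5 days: 9.6240 × 5 = 48.120 mm

48.1 mm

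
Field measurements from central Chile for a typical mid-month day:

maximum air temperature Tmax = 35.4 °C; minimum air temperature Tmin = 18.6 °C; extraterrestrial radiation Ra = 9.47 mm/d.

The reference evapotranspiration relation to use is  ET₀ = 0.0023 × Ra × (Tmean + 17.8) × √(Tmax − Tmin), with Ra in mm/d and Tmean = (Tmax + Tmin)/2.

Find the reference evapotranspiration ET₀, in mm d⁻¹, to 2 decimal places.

Tmean = (35.4 + 18.6)/2 = 27.00 °C
ET₀ = 0.0023 × 9.47 × (27.00 + 17.8) × √16.8 = 0.0023 × 9.47 × 44.80 × 4.0988 = 3.9996 mm/d

4.00 mm d⁻¹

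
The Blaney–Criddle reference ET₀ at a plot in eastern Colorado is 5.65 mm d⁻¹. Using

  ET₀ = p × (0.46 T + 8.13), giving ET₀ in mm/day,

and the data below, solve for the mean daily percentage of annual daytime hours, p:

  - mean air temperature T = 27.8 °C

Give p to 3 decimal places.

p = ET₀ / (0.46 T + 8.13) = 5.65 / (0.46 × 27.8 + 8.13) = 5.65 / 20.918 = 0.2701

0.270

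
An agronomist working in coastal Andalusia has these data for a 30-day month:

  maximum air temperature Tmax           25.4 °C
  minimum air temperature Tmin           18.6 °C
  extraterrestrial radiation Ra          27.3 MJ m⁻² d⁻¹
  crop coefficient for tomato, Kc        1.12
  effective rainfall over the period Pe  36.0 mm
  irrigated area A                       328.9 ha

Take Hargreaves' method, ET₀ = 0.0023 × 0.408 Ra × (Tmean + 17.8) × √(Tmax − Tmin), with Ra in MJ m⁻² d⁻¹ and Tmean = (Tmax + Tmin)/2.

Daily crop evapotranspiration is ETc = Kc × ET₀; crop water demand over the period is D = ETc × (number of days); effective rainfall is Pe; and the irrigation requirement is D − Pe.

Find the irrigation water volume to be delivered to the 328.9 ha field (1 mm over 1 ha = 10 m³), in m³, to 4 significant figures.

Tmean = (25.4 + 18.6)/2 = 22.00 °C
0.408 Ra = 0.408 × 27.3 = 11.1384 mm/d equivalent
ET₀ = 0.0023 × 11.1384 × (22.00 + 17.8) × √6.8 = 0.0023 × 11.1384 × 39.80 × 2.6077 = 2.6588 mm/d
ETc = Kc × ET₀ = 1.12 × 2.6588 = 2.9779 mm/d
Crop demand D = ETc × 30 d = 2.9779 × 30 = 89.337 mm
D − Pe = 89.337 − 36.0 = 53.337 mm
Volume = 53.337 mm × 328.9 ha × 10 = 175425.4 m³

175400 m³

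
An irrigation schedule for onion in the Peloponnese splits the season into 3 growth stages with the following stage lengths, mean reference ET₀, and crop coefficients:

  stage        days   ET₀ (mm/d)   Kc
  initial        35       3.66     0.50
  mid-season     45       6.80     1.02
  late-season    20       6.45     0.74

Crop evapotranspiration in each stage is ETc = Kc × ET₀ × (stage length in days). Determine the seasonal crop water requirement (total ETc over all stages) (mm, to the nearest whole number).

initial: 0.50 × 3.66 × 35 = 64.05 mm
mid-season: 1.02 × 6.80 × 45 = 312.12 mm
late-season: 0.74 × 6.45 × 20 = 95.46 mm
Seasonal total = 471.63 mm

472 mm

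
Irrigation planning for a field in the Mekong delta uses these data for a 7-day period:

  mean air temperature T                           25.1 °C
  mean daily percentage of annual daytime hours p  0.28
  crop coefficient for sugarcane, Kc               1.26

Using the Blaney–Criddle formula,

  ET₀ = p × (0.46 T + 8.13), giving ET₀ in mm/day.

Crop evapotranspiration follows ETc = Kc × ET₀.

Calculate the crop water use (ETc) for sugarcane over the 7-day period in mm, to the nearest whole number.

49 mm

ET₀ = 0.28 × (0.46 × 25.1 + 8.13) = 0.28 × 19.676 = 5.5093 mm/d
ETc = Kc × ET₀ = 1.26 × 5.5093 = 6.9417 mm/d
Over 7 days: 6.9417 × 7 = 48.592 mm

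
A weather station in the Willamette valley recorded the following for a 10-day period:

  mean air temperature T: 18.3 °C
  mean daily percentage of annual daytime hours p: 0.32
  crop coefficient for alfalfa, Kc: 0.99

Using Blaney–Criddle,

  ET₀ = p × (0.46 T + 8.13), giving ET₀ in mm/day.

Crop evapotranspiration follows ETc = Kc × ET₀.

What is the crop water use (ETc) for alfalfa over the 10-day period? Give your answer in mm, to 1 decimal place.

52.4 mm

ET₀ = 0.32 × (0.46 × 18.3 + 8.13) = 0.32 × 16.548 = 5.2954 mm/d
ETc = Kc × ET₀ = 0.99 × 5.2954 = 5.2424 mm/d
Over 10 days: 5.2424 × 10 = 52.424 mm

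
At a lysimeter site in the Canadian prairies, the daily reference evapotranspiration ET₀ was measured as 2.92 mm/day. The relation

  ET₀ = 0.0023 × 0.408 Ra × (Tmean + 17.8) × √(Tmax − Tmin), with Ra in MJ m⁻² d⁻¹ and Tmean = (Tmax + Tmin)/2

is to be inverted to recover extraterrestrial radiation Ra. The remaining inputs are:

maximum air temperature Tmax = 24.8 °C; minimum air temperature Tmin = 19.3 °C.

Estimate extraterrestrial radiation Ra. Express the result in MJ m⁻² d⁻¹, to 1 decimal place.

Tmean = (24.8+19.3)/2 = 22.05 °C; ΔT = 5.5
Ra = ET₀ / [0.0023 × 0.408 × (Tmean+17.8) × √ΔT]
   = 2.92 / (0.0023 × 0.408 × 39.85 × 2.3452) = 33.296 MJ m⁻² d⁻¹

33.3 MJ m⁻² d⁻¹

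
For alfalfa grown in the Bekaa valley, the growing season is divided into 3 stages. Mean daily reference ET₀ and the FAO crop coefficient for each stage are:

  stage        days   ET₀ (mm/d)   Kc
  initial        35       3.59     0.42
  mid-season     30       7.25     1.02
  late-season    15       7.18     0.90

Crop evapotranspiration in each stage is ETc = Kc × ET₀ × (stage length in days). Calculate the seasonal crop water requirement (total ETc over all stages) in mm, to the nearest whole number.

initial: 0.42 × 3.59 × 35 = 52.77 mm
mid-season: 1.02 × 7.25 × 30 = 221.85 mm
late-season: 0.90 × 7.18 × 15 = 96.93 mm
Seasonal total = 371.55 mm

372 mm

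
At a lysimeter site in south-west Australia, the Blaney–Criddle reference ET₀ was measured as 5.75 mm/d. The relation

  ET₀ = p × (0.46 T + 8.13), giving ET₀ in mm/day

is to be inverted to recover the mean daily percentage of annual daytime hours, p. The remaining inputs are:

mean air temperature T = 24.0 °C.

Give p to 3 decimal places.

0.300

p = ET₀ / (0.46 T + 8.13) = 5.75 / (0.46 × 24.0 + 8.13) = 5.75 / 19.170 = 0.2999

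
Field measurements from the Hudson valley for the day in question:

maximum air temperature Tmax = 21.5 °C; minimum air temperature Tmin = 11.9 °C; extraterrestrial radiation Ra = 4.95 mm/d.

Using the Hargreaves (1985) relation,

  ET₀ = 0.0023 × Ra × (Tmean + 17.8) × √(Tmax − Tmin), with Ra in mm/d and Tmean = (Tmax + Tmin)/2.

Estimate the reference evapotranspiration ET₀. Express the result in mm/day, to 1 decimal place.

Tmean = (21.5 + 11.9)/2 = 16.70 °C
ET₀ = 0.0023 × 4.95 × (16.70 + 17.8) × √9.6 = 0.0023 × 4.95 × 34.50 × 3.0984 = 1.2170 mm/d

1.2 mm/day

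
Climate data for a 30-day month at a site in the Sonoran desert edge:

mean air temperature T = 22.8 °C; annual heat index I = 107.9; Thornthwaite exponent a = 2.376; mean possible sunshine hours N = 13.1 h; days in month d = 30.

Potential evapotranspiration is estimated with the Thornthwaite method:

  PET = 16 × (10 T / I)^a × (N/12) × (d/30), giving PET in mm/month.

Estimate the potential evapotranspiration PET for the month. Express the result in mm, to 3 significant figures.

10T/I = 10 × 22.8 / 107.9 = 2.1131
(10T/I)^a = 2.1131^2.376 = 5.9158
Uncorrected PET = 16 × 5.9158 = 94.653 mm
Correction = (N/12)(d/30) = (13.1/12)(30/30) = 1.0917
PET = 94.653 × 1.0917 = 103.333 mm/month

103 mm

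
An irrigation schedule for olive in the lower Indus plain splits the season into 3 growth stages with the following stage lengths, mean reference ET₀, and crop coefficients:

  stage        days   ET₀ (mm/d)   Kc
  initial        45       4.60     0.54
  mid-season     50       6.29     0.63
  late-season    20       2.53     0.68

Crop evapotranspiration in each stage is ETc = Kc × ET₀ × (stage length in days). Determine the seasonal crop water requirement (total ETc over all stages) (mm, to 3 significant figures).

344 mm

initial: 0.54 × 4.60 × 45 = 111.78 mm
mid-season: 0.63 × 6.29 × 50 = 198.14 mm
late-season: 0.68 × 2.53 × 20 = 34.41 mm
Seasonal total = 344.33 mm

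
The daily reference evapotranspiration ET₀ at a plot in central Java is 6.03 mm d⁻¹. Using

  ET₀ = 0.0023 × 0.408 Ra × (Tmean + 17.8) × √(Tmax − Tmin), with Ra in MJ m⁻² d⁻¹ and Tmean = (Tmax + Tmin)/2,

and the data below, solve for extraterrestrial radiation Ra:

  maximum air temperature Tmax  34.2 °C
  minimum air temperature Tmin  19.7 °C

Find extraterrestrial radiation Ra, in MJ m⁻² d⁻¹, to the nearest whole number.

Tmean = (34.2+19.7)/2 = 26.95 °C; ΔT = 14.5
Ra = ET₀ / [0.0023 × 0.408 × (Tmean+17.8) × √ΔT]
   = 6.03 / (0.0023 × 0.408 × 44.75 × 3.8079) = 37.709 MJ m⁻² d⁻¹

38 MJ m⁻² d⁻¹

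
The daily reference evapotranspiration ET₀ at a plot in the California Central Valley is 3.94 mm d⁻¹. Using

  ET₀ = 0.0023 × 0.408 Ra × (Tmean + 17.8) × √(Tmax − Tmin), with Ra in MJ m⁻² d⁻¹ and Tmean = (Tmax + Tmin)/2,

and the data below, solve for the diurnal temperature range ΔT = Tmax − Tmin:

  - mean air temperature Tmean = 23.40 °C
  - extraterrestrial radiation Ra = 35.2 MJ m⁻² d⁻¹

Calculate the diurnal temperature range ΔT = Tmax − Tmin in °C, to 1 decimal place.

√ΔT = ET₀ / [0.0023 × 0.408 × Ra × (Tmean+17.8)] = 3.94 / (0.0023 × 14.3616 × 41.20) = 2.8951
ΔT = 2.8951² = 8.382 °C

8.4 °C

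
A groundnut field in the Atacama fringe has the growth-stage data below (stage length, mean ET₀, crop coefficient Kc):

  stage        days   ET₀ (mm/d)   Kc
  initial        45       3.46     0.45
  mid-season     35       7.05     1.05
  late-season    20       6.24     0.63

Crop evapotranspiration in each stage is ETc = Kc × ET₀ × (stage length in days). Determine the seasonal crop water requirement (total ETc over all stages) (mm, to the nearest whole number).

initial: 0.45 × 3.46 × 45 = 70.07 mm
mid-season: 1.05 × 7.05 × 35 = 259.09 mm
late-season: 0.63 × 6.24 × 20 = 78.62 mm
Seasonal total = 407.78 mm

408 mm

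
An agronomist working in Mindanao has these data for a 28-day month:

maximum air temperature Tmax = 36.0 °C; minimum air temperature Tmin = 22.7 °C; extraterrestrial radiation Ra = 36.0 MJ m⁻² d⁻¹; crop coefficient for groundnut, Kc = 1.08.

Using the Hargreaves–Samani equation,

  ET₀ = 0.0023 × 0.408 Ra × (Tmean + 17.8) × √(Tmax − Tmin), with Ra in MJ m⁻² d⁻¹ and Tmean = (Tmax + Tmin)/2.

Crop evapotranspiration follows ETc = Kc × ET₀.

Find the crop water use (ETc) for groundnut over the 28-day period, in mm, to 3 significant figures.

176 mm

Tmean = (36.0 + 22.7)/2 = 29.35 °C
0.408 Ra = 0.408 × 36.0 = 14.6880 mm/d equivalent
ET₀ = 0.0023 × 14.6880 × (29.35 + 17.8) × √13.3 = 0.0023 × 14.6880 × 47.15 × 3.6469 = 5.8089 mm/d
ETc = Kc × ET₀ = 1.08 × 5.8089 = 6.2736 mm/d
Over 28 days: 6.2736 × 28 = 175.661 mm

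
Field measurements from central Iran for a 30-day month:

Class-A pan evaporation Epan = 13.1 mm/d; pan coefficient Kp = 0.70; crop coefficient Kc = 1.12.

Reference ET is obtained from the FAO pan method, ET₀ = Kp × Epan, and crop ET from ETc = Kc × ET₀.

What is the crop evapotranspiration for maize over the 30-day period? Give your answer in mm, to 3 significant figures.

ET₀ = 0.70 × 13.1 = 9.1700 mm/d
ETc = Kc × ET₀ = 1.12 × 9.1700 = 10.2704 mm/d
Over 30 days: 10.2704 × 30 = 308.112 mm

308 mm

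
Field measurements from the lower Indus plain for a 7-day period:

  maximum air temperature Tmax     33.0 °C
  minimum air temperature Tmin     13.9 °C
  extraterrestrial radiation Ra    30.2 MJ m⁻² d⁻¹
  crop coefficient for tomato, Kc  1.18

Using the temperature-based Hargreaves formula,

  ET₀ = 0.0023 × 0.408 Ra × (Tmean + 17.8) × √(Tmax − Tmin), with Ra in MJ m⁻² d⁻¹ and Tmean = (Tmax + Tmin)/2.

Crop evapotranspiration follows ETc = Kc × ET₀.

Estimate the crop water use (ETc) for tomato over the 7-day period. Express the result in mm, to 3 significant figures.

42.2 mm

Tmean = (33.0 + 13.9)/2 = 23.45 °C
0.408 Ra = 0.408 × 30.2 = 12.3216 mm/d equivalent
ET₀ = 0.0023 × 12.3216 × (23.45 + 17.8) × √19.1 = 0.0023 × 12.3216 × 41.25 × 4.3704 = 5.1090 mm/d
ETc = Kc × ET₀ = 1.18 × 5.1090 = 6.0286 mm/d
Over 7 days: 6.0286 × 7 = 42.200 mm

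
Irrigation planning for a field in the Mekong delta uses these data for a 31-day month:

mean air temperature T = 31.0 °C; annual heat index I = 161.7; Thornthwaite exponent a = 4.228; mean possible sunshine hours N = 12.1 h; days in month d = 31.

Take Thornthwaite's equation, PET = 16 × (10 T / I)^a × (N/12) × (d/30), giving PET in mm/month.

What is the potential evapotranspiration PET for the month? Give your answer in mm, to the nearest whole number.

10T/I = 10 × 31.0 / 161.7 = 1.9171
(10T/I)^a = 1.9171^4.228 = 15.6683
Uncorrected PET = 16 × 15.6683 = 250.693 mm
Correction = (N/12)(d/30) = (12.1/12)(31/30) = 1.0419
PET = 250.693 × 1.0419 = 261.197 mm/month

261 mm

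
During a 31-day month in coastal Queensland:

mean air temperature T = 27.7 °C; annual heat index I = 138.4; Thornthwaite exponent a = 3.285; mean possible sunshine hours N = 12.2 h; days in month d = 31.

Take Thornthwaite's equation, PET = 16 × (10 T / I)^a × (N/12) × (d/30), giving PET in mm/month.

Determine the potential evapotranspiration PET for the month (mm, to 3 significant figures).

164 mm

10T/I = 10 × 27.7 / 138.4 = 2.0014
(10T/I)^a = 2.0014^3.285 = 9.7697
Uncorrected PET = 16 × 9.7697 = 156.315 mm
Correction = (N/12)(d/30) = (12.2/12)(31/30) = 1.0506
PET = 156.315 × 1.0506 = 164.225 mm/month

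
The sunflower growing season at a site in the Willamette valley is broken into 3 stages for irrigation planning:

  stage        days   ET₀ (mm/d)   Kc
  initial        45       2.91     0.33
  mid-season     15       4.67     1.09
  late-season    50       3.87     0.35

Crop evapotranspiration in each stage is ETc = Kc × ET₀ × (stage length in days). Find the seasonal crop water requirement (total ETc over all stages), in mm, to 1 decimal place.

187.3 mm

initial: 0.33 × 2.91 × 45 = 43.21 mm
mid-season: 1.09 × 4.67 × 15 = 76.35 mm
late-season: 0.35 × 3.87 × 50 = 67.73 mm
Seasonal total = 187.29 mm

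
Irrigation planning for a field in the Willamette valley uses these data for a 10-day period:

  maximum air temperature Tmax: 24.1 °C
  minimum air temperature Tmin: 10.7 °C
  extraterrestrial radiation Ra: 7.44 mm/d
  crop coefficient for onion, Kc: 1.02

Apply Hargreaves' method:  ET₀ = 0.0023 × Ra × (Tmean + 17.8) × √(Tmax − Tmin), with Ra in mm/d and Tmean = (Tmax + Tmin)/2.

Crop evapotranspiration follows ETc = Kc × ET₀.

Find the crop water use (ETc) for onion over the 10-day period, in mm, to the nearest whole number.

22 mm

Tmean = (24.1 + 10.7)/2 = 17.40 °C
ET₀ = 0.0023 × 7.44 × (17.40 + 17.8) × √13.4 = 0.0023 × 7.44 × 35.20 × 3.6606 = 2.2049 mm/d
ETc = Kc × ET₀ = 1.02 × 2.2049 = 2.2490 mm/d
Over 10 days: 2.2490 × 10 = 22.490 mm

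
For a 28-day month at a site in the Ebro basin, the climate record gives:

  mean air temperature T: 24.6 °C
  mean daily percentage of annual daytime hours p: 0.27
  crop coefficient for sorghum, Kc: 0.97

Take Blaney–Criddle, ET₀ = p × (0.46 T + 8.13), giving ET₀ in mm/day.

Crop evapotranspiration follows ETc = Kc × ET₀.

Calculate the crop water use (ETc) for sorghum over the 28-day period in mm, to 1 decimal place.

142.6 mm

ET₀ = 0.27 × (0.46 × 24.6 + 8.13) = 0.27 × 19.446 = 5.2504 mm/d
ETc = Kc × ET₀ = 0.97 × 5.2504 = 5.0929 mm/d
Over 28 days: 5.0929 × 28 = 142.601 mm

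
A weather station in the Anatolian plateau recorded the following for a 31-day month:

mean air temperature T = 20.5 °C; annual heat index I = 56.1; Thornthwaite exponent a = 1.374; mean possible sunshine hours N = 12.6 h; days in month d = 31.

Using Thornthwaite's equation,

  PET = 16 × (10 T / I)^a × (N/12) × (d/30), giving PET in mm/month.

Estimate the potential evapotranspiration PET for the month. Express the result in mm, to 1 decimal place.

103.0 mm

10T/I = 10 × 20.5 / 56.1 = 3.6542
(10T/I)^a = 3.6542^1.374 = 5.9330
Uncorrected PET = 16 × 5.9330 = 94.928 mm
Correction = (N/12)(d/30) = (12.6/12)(31/30) = 1.0850
PET = 94.928 × 1.0850 = 102.997 mm/month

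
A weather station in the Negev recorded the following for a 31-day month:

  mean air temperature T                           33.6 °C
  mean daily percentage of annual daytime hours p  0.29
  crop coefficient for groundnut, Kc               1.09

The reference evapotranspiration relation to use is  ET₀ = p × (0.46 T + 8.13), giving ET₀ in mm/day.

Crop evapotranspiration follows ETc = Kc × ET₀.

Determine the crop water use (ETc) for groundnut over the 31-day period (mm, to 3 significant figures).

231 mm

ET₀ = 0.29 × (0.46 × 33.6 + 8.13) = 0.29 × 23.586 = 6.8399 mm/d
ETc = Kc × ET₀ = 1.09 × 6.8399 = 7.4555 mm/d
Over 31 days: 7.4555 × 31 = 231.121 mm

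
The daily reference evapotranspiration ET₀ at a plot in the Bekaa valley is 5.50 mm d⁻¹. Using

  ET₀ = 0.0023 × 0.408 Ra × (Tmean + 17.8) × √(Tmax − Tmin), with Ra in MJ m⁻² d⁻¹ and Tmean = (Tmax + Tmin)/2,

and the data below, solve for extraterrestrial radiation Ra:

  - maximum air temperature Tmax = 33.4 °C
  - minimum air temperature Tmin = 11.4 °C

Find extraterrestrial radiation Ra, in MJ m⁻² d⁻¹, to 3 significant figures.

Tmean = (33.4+11.4)/2 = 22.40 °C; ΔT = 22.0
Ra = ET₀ / [0.0023 × 0.408 × (Tmean+17.8) × √ΔT]
   = 5.50 / (0.0023 × 0.408 × 40.20 × 4.6904) = 31.084 MJ m⁻² d⁻¹

31.1 MJ m⁻² d⁻¹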